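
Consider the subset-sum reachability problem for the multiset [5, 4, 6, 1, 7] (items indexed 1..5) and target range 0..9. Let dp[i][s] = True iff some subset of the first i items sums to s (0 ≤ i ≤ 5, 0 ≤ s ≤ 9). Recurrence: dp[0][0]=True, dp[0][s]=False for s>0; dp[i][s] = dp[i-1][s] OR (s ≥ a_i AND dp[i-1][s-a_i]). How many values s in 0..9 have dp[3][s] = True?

5

i\s   0   1   2   3   4   5   6   7   8   9
  0   T   F   F   F   F   F   F   F   F   F
  1   T   F   F   F   F   T   F   F   F   F
  2   T   F   F   F   T   T   F   F   F   T
  3   T   F   F   F   T   T   T   F   F   T
  4   T   T   F   F   T   T   T   T   F   T
  5   T   T   F   F   T   T   T   T   T   T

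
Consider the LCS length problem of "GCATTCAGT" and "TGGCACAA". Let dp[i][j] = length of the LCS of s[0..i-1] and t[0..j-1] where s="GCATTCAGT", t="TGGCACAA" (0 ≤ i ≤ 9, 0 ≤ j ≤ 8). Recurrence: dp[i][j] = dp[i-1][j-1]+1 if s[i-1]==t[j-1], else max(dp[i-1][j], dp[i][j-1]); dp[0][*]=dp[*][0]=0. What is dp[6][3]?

1

   ''  T  G  G  C  A  C  A  A
''  0  0  0  0  0  0  0  0  0
 G  0  0  1  1  1  1  1  1  1
 C  0  0  1  1  2  2  2  2  2
 A  0  0  1  1  2  3  3  3  3
 T  0  1  1  1  2  3  3  3  3
 T  0  1  1  1  2  3  3  3  3
 C  0  1  1  1  2  3  4  4  4
 A  0  1  1  1  2  3  4  5  5
 G  0  1  2  2  2  3  4  5  5
 T  0  1  2  2  2  3  4  5  5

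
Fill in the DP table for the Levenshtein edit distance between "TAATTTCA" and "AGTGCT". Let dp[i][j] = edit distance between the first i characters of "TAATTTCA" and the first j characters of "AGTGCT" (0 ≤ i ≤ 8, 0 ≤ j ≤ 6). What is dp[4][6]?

   ''  A  G  T  G  C  T
''  0  1  2  3  4  5  6
 T  1  1  2  2  3  4  5
 A  2  1  2  3  3  4  5
 A  3  2  2  3  4  4  5
 T  4  3  3  2  3  4  4
 T  5  4  4  3  3  4  4
 T  6  5  5  4  4  4  4
 C  7  6  6  5  5  4  5
 A  8  7  7  6  6  5  5

4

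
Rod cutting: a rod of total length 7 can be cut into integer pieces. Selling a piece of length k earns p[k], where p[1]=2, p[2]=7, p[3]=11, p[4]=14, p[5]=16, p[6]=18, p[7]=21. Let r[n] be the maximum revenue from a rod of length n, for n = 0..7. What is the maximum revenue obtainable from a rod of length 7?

   n    0    1    2    3    4    5    6    7
r[n]    0    2    7   11   14   18   22   25

25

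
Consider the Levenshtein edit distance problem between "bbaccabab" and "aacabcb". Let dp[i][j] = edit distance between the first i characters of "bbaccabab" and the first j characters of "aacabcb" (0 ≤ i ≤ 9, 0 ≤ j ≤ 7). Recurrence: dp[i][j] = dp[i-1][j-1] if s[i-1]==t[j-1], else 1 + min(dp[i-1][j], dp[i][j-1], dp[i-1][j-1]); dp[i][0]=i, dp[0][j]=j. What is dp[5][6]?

   ''  a  a  c  a  b  c  b
''  0  1  2  3  4  5  6  7
 b  1  1  2  3  4  4  5  6
 b  2  2  2  3  4  4  5  5
 a  3  2  2  3  3  4  5  6
 c  4  3  3  2  3  4  4  5
 c  5  4  4  3  3  4  4  5
 a  6  5  4  4  3  4  5  5
 b  7  6  5  5  4  3  4  5
 a  8  7  6  6  5  4  4  5
 b  9  8  7  7  6  5  5  4

4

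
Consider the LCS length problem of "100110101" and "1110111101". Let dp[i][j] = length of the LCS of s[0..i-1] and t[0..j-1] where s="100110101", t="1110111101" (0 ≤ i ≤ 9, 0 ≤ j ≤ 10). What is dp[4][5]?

3

   ''  1  1  1  0  1  1  1  1  0  1
''  0  0  0  0  0  0  0  0  0  0  0
 1  0  1  1  1  1  1  1  1  1  1  1
 0  0  1  1  1  2  2  2  2  2  2  2
 0  0  1  1  1  2  2  2  2  2  3  3
 1  0  1  2  2  2  3  3  3  3  3  4
 1  0  1  2  3  3  3  4  4  4  4  4
 0  0  1  2  3  4  4  4  4  4  5  5
 1  0  1  2  3  4  5  5  5  5  5  6
 0  0  1  2  3  4  5  5  5  5  6  6
 1  0  1  2  3  4  5  6  6  6  6  7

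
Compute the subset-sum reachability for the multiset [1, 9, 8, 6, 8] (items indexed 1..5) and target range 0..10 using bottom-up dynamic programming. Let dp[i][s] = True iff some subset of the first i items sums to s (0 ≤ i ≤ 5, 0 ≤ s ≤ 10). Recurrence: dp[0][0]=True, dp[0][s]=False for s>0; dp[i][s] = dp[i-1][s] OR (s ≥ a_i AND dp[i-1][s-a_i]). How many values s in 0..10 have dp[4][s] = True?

i\s   0   1   2   3   4   5   6   7   8   9  10
  0   T   F   F   F   F   F   F   F   F   F   F
  1   T   T   F   F   F   F   F   F   F   F   F
  2   T   T   F   F   F   F   F   F   F   T   T
  3   T   T   F   F   F   F   F   F   T   T   T
  4   T   T   F   F   F   F   T   T   T   T   T
  5   T   T   F   F   F   F   T   T   T   T   T

7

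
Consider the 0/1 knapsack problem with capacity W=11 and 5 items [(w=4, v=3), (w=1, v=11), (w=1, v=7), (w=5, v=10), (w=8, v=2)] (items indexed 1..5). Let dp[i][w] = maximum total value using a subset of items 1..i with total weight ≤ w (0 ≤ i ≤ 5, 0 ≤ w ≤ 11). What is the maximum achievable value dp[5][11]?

31

i\w   0   1   2   3   4   5   6   7   8   9  10  11
  0   0   0   0   0   0   0   0   0   0   0   0   0
  1   0   0   0   0   3   3   3   3   3   3   3   3
  2   0  11  11  11  11  14  14  14  14  14  14  14
  3   0  11  18  18  18  18  21  21  21  21  21  21
  4   0  11  18  18  18  18  21  28  28  28  28  31
  5   0  11  18  18  18  18  21  28  28  28  28  31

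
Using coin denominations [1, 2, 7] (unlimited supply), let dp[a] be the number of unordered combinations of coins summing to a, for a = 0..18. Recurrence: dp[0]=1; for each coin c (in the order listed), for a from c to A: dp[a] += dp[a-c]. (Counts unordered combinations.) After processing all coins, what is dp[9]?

after  coin     0     1     2     3     4     5     6     7     8     9    10    11    12    13    14    15    16    17    18
          1     1     1     1     1     1     1     1     1     1     1     1     1     1     1     1     1     1     1     1
          2     1     1     2     2     3     3     4     4     5     5     6     6     7     7     8     8     9     9    10
          7     1     1     2     2     3     3     4     5     6     7     8     9    10    11    13    14    16    17    19

7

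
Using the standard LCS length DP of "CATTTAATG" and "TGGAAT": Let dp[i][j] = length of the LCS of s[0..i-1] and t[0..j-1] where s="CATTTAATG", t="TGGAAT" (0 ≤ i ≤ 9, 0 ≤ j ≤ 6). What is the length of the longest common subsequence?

4

   ''  T  G  G  A  A  T
''  0  0  0  0  0  0  0
 C  0  0  0  0  0  0  0
 A  0  0  0  0  1  1  1
 T  0  1  1  1  1  1  2
 T  0  1  1  1  1  1  2
 T  0  1  1  1  1  1  2
 A  0  1  1  1  2  2  2
 A  0  1  1  1  2  3  3
 T  0  1  1  1  2  3  4
 G  0  1  2  2  2  3  4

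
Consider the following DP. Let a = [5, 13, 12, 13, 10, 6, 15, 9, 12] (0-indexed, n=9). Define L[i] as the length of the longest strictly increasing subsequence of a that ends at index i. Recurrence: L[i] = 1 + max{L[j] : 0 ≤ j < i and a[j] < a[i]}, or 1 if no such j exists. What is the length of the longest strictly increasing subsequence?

4

   i    0    1    2    3    4    5    6    7    8
a[i]    5   13   12   13   10    6   15    9   12
L[i]    1    2    2    3    2    2    4    3    4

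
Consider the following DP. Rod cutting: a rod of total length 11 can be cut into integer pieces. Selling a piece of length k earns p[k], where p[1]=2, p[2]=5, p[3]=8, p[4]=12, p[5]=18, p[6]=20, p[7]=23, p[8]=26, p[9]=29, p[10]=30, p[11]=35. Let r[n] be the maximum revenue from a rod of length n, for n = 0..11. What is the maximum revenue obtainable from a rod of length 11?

   n    0    1    2    3    4    5    6    7    8    9   10   11
r[n]    0    2    5    8   12   18   20   23   26   30   36   38

38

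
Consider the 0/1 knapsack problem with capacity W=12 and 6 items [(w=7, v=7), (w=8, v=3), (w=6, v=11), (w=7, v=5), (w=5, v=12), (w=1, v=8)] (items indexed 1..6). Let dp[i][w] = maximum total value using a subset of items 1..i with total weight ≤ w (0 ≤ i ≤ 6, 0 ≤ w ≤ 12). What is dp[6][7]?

20

i\w   0   1   2   3   4   5   6   7   8   9  10  11  12
  0   0   0   0   0   0   0   0   0   0   0   0   0   0
  1   0   0   0   0   0   0   0   7   7   7   7   7   7
  2   0   0   0   0   0   0   0   7   7   7   7   7   7
  3   0   0   0   0   0   0  11  11  11  11  11  11  11
  4   0   0   0   0   0   0  11  11  11  11  11  11  11
  5   0   0   0   0   0  12  12  12  12  12  12  23  23
  6   0   8   8   8   8  12  20  20  20  20  20  23  31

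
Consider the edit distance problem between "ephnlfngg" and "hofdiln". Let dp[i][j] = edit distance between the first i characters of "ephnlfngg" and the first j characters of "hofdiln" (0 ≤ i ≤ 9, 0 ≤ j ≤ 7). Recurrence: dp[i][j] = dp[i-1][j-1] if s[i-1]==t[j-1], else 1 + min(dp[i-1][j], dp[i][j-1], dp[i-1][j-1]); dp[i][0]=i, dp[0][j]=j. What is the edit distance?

8

   ''  h  o  f  d  i  l  n
''  0  1  2  3  4  5  6  7
 e  1  1  2  3  4  5  6  7
 p  2  2  2  3  4  5  6  7
 h  3  2  3  3  4  5  6  7
 n  4  3  3  4  4  5  6  6
 l  5  4  4  4  5  5  5  6
 f  6  5  5  4  5  6  6  6
 n  7  6  6  5  5  6  7  6
 g  8  7  7  6  6  6  7  7
 g  9  8  8  7  7  7  7  8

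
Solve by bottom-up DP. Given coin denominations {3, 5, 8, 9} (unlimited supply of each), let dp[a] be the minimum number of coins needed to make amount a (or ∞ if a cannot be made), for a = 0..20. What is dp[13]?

2

 a  0  1  2  3  4  5  6  7  8  9 10 11 12 13 14 15 16 17 18 19 20
dp  0  -  -  1  -  1  2  -  1  1  2  2  2  2  2  3  2  2  2  3  3
(- denotes ∞ / unreachable)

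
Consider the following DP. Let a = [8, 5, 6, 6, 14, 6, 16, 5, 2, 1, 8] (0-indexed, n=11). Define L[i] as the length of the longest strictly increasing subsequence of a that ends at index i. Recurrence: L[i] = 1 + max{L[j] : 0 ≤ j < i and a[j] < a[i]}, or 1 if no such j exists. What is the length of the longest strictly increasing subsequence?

4

   i    0    1    2    3    4    5    6    7    8    9   10
a[i]    8    5    6    6   14    6   16    5    2    1    8
L[i]    1    1    2    2    3    2    4    1    1    1    3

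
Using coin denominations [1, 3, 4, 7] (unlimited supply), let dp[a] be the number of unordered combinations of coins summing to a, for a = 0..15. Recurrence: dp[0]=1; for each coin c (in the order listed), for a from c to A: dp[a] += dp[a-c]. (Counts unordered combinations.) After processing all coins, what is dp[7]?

6

after  coin     0     1     2     3     4     5     6     7     8     9    10    11    12    13    14    15
          1     1     1     1     1     1     1     1     1     1     1     1     1     1     1     1     1
          3     1     1     1     2     2     2     3     3     3     4     4     4     5     5     5     6
          4     1     1     1     2     3     3     4     5     6     7     8     9    11    12    13    15
          7     1     1     1     2     3     3     4     6     7     8    10    12    14    16    19    22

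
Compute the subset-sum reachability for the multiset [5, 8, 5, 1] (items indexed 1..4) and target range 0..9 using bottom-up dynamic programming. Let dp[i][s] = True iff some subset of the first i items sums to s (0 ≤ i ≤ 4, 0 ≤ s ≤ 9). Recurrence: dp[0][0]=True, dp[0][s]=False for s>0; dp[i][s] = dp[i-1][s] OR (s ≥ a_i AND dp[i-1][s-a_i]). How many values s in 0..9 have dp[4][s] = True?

i\s   0   1   2   3   4   5   6   7   8   9
  0   T   F   F   F   F   F   F   F   F   F
  1   T   F   F   F   F   T   F   F   F   F
  2   T   F   F   F   F   T   F   F   T   F
  3   T   F   F   F   F   T   F   F   T   F
  4   T   T   F   F   F   T   T   F   T   T

6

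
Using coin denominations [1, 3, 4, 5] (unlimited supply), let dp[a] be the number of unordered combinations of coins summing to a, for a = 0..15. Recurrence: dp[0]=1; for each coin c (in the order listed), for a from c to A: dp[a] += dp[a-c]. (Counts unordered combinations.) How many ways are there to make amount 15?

27

after  coin     0     1     2     3     4     5     6     7     8     9    10    11    12    13    14    15
          1     1     1     1     1     1     1     1     1     1     1     1     1     1     1     1     1
          3     1     1     1     2     2     2     3     3     3     4     4     4     5     5     5     6
          4     1     1     1     2     3     3     4     5     6     7     8     9    11    12    13    15
          5     1     1     1     2     3     4     5     6     8    10    12    14    17    20    23    27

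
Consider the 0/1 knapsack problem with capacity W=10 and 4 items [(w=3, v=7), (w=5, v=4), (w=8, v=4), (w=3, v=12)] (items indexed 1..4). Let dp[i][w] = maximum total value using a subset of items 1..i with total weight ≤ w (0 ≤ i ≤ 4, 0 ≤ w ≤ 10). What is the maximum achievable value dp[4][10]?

i\w   0   1   2   3   4   5   6   7   8   9  10
  0   0   0   0   0   0   0   0   0   0   0   0
  1   0   0   0   7   7   7   7   7   7   7   7
  2   0   0   0   7   7   7   7   7  11  11  11
  3   0   0   0   7   7   7   7   7  11  11  11
  4   0   0   0  12  12  12  19  19  19  19  19

19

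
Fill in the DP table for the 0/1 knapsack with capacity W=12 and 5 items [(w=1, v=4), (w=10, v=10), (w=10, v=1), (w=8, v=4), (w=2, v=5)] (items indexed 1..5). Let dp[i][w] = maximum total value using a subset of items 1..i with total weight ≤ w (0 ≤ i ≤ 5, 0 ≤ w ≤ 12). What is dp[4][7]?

i\w   0   1   2   3   4   5   6   7   8   9  10  11  12
  0   0   0   0   0   0   0   0   0   0   0   0   0   0
  1   0   4   4   4   4   4   4   4   4   4   4   4   4
  2   0   4   4   4   4   4   4   4   4   4  10  14  14
  3   0   4   4   4   4   4   4   4   4   4  10  14  14
  4   0   4   4   4   4   4   4   4   4   8  10  14  14
  5   0   4   5   9   9   9   9   9   9   9  10  14  15

4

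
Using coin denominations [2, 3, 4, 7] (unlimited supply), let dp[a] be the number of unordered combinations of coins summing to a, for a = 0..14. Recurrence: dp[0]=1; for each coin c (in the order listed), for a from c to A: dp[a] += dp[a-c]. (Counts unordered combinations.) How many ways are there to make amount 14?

11

after  coin     0     1     2     3     4     5     6     7     8     9    10    11    12    13    14
          2     1     0     1     0     1     0     1     0     1     0     1     0     1     0     1
          3     1     0     1     1     1     1     2     1     2     2     2     2     3     2     3
          4     1     0     1     1     2     1     3     2     4     3     5     4     7     5     8
          7     1     0     1     1     2     1     3     3     4     4     6     6     8     8    11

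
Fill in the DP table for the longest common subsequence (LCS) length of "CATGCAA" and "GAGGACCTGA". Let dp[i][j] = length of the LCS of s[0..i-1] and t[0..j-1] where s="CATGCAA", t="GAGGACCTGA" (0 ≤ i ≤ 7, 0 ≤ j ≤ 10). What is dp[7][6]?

3

   ''  G  A  G  G  A  C  C  T  G  A
''  0  0  0  0  0  0  0  0  0  0  0
 C  0  0  0  0  0  0  1  1  1  1  1
 A  0  0  1  1  1  1  1  1  1  1  2
 T  0  0  1  1  1  1  1  1  2  2  2
 G  0  1  1  2  2  2  2  2  2  3  3
 C  0  1  1  2  2  2  3  3  3  3  3
 A  0  1  2  2  2  3  3  3  3  3  4
 A  0  1  2  2  2  3  3  3  3  3  4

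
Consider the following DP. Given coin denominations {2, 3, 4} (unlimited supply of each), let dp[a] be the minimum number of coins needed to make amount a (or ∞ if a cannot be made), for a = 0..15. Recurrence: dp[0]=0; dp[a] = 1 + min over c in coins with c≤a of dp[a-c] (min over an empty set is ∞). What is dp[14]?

4

 a  0  1  2  3  4  5  6  7  8  9 10 11 12 13 14 15
dp  0  -  1  1  1  2  2  2  2  3  3  3  3  4  4  4
(- denotes ∞ / unreachable)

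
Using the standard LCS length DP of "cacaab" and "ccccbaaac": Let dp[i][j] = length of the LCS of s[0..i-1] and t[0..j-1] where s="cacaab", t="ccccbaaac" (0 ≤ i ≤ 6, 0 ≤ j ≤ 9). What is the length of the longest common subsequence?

4

   ''  c  c  c  c  b  a  a  a  c
''  0  0  0  0  0  0  0  0  0  0
 c  0  1  1  1  1  1  1  1  1  1
 a  0  1  1  1  1  1  2  2  2  2
 c  0  1  2  2  2  2  2  2  2  3
 a  0  1  2  2  2  2  3  3  3  3
 a  0  1  2  2  2  2  3  4  4  4
 b  0  1  2  2  2  3  3  4  4  4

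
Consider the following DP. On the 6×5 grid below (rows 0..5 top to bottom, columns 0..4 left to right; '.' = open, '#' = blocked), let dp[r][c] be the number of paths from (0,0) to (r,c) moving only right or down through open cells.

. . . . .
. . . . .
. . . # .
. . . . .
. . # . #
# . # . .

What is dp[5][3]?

r\c   0   1   2   3   4
  0   1   1   1   1   1
  1   1   2   3   4   5
  2   1   3   6   0   5
  3   1   4  10  10  15
  4   1   5   0  10   0
  5   0   5   0  10  10

10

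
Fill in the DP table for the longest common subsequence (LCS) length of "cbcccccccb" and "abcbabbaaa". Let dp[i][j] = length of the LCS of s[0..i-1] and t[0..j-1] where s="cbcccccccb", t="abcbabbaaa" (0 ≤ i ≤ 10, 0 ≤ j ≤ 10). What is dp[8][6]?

2

   ''  a  b  c  b  a  b  b  a  a  a
''  0  0  0  0  0  0  0  0  0  0  0
 c  0  0  0  1  1  1  1  1  1  1  1
 b  0  0  1  1  2  2  2  2  2  2  2
 c  0  0  1  2  2  2  2  2  2  2  2
 c  0  0  1  2  2  2  2  2  2  2  2
 c  0  0  1  2  2  2  2  2  2  2  2
 c  0  0  1  2  2  2  2  2  2  2  2
 c  0  0  1  2  2  2  2  2  2  2  2
 c  0  0  1  2  2  2  2  2  2  2  2
 c  0  0  1  2  2  2  2  2  2  2  2
 b  0  0  1  2  3  3  3  3  3  3  3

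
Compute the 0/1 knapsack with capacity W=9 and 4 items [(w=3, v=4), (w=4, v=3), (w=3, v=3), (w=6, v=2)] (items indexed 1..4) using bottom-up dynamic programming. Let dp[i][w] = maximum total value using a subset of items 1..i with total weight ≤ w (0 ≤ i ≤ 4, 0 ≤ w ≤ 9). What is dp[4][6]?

i\w   0   1   2   3   4   5   6   7   8   9
  0   0   0   0   0   0   0   0   0   0   0
  1   0   0   0   4   4   4   4   4   4   4
  2   0   0   0   4   4   4   4   7   7   7
  3   0   0   0   4   4   4   7   7   7   7
  4   0   0   0   4   4   4   7   7   7   7

7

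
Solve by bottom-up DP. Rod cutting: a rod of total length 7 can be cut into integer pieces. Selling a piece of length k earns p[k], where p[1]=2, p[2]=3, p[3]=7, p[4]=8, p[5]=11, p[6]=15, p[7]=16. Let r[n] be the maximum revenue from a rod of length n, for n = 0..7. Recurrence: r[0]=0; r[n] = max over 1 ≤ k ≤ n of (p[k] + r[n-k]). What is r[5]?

   n    0    1    2    3    4    5    6    7
r[n]    0    2    4    7    9   11   15   17

11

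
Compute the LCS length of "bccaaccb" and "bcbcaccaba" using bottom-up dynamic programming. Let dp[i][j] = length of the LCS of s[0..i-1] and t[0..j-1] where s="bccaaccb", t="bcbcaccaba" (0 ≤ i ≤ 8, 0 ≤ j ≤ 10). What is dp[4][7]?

4

   ''  b  c  b  c  a  c  c  a  b  a
''  0  0  0  0  0  0  0  0  0  0  0
 b  0  1  1  1  1  1  1  1  1  1  1
 c  0  1  2  2  2  2  2  2  2  2  2
 c  0  1  2  2  3  3  3  3  3  3  3
 a  0  1  2  2  3  4  4  4  4  4  4
 a  0  1  2  2  3  4  4  4  5  5  5
 c  0  1  2  2  3  4  5  5  5  5  5
 c  0  1  2  2  3  4  5  6  6  6  6
 b  0  1  2  3  3  4  5  6  6  7  7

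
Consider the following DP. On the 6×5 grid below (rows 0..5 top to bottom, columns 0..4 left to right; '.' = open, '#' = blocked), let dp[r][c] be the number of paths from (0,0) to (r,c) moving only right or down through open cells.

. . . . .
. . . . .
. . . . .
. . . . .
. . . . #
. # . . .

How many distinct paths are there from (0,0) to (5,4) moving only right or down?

r\c   0   1   2   3   4
  0   1   1   1   1   1
  1   1   2   3   4   5
  2   1   3   6  10  15
  3   1   4  10  20  35
  4   1   5  15  35   0
  5   1   0  15  50  50

50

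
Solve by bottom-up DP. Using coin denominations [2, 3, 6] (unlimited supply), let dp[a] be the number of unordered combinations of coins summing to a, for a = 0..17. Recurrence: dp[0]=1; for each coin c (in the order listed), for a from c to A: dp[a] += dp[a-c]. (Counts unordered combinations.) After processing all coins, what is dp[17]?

after  coin     0     1     2     3     4     5     6     7     8     9    10    11    12    13    14    15    16    17
          2     1     0     1     0     1     0     1     0     1     0     1     0     1     0     1     0     1     0
          3     1     0     1     1     1     1     2     1     2     2     2     2     3     2     3     3     3     3
          6     1     0     1     1     1     1     3     1     3     3     3     3     6     3     6     6     6     6

6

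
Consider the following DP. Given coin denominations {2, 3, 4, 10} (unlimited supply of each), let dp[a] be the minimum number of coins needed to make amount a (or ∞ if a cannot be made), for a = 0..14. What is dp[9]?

3

 a  0  1  2  3  4  5  6  7  8  9 10 11 12 13 14
dp  0  -  1  1  1  2  2  2  2  3  1  3  2  2  2
(- denotes ∞ / unreachable)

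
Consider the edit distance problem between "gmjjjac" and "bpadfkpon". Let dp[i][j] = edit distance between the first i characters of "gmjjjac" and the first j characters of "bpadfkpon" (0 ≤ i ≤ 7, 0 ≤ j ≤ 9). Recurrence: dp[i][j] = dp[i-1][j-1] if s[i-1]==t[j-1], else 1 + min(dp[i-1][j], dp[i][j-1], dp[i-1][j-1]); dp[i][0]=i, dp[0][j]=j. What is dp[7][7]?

   ''  b  p  a  d  f  k  p  o  n
''  0  1  2  3  4  5  6  7  8  9
 g  1  1  2  3  4  5  6  7  8  9
 m  2  2  2  3  4  5  6  7  8  9
 j  3  3  3  3  4  5  6  7  8  9
 j  4  4  4  4  4  5  6  7  8  9
 j  5  5  5  5  5  5  6  7  8  9
 a  6  6  6  5  6  6  6  7  8  9
 c  7  7  7  6  6  7  7  7  8  9

7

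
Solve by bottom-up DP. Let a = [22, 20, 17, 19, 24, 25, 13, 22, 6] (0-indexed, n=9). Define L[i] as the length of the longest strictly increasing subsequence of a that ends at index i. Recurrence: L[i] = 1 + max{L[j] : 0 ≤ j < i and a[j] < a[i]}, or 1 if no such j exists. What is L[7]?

   i    0    1    2    3    4    5    6    7    8
a[i]   22   20   17   19   24   25   13   22    6
L[i]    1    1    1    2    3    4    1    3    1

3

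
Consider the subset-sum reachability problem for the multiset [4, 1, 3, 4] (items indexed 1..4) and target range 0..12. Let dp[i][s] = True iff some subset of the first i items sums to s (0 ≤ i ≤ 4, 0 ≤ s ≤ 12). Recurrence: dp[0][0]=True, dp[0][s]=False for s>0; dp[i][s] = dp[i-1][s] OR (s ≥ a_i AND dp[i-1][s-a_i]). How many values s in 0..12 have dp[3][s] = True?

7

i\s   0   1   2   3   4   5   6   7   8   9  10  11  12
  0   T   F   F   F   F   F   F   F   F   F   F   F   F
  1   T   F   F   F   T   F   F   F   F   F   F   F   F
  2   T   T   F   F   T   T   F   F   F   F   F   F   F
  3   T   T   F   T   T   T   F   T   T   F   F   F   F
  4   T   T   F   T   T   T   F   T   T   T   F   T   T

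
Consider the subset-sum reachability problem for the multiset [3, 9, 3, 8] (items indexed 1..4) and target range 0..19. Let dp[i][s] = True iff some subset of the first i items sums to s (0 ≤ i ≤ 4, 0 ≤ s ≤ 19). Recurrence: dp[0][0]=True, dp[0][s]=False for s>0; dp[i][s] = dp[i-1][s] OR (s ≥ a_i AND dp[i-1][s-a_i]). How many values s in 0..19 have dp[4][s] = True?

i\s   0   1   2   3   4   5   6   7   8   9  10  11  12  13  14  15  16  17  18  19
  0   T   F   F   F   F   F   F   F   F   F   F   F   F   F   F   F   F   F   F   F
  1   T   F   F   T   F   F   F   F   F   F   F   F   F   F   F   F   F   F   F   F
  2   T   F   F   T   F   F   F   F   F   T   F   F   T   F   F   F   F   F   F   F
  3   T   F   F   T   F   F   T   F   F   T   F   F   T   F   F   T   F   F   F   F
  4   T   F   F   T   F   F   T   F   T   T   F   T   T   F   T   T   F   T   F   F

10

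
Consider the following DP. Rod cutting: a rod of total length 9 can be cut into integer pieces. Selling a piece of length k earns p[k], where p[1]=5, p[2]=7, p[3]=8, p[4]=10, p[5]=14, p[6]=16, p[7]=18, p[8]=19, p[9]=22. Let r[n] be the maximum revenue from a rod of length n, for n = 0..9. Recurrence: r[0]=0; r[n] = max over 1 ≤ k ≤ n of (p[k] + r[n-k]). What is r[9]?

   n    0    1    2    3    4    5    6    7    8    9
r[n]    0    5   10   15   20   25   30   35   40   45

45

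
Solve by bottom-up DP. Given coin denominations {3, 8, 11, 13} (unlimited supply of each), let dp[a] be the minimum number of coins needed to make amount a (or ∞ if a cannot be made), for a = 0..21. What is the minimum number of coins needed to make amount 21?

2

 a  0  1  2  3  4  5  6  7  8  9 10 11 12 13 14 15 16 17 18 19 20 21
dp  0  -  -  1  -  -  2  -  1  3  -  1  4  1  2  5  2  3  6  2  4  2
(- denotes ∞ / unreachable)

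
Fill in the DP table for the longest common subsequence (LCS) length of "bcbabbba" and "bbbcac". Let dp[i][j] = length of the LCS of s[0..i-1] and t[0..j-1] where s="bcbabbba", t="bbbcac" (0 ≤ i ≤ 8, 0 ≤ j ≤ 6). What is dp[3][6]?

   ''  b  b  b  c  a  c
''  0  0  0  0  0  0  0
 b  0  1  1  1  1  1  1
 c  0  1  1  1  2  2  2
 b  0  1  2  2  2  2  2
 a  0  1  2  2  2  3  3
 b  0  1  2  3  3  3  3
 b  0  1  2  3  3  3  3
 b  0  1  2  3  3  3  3
 a  0  1  2  3  3  4  4

2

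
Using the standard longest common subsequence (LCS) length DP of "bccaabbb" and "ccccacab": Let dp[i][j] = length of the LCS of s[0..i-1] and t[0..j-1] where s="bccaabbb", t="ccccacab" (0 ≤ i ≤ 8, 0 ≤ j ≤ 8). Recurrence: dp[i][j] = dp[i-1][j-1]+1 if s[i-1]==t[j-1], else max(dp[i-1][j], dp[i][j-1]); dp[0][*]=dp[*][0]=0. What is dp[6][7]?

   ''  c  c  c  c  a  c  a  b
''  0  0  0  0  0  0  0  0  0
 b  0  0  0  0  0  0  0  0  1
 c  0  1  1  1  1  1  1  1  1
 c  0  1  2  2  2  2  2  2  2
 a  0  1  2  2  2  3  3  3  3
 a  0  1  2  2  2  3  3  4  4
 b  0  1  2  2  2  3  3  4  5
 b  0  1  2  2  2  3  3  4  5
 b  0  1  2  2  2  3  3  4  5

4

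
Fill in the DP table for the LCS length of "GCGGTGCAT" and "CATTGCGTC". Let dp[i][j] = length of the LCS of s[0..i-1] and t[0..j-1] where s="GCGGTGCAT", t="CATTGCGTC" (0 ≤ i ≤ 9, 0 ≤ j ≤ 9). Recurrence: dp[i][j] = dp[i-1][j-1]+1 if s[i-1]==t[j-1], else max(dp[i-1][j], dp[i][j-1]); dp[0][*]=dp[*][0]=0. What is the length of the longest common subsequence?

   ''  C  A  T  T  G  C  G  T  C
''  0  0  0  0  0  0  0  0  0  0
 G  0  0  0  0  0  1  1  1  1  1
 C  0  1  1  1  1  1  2  2  2  2
 G  0  1  1  1  1  2  2  3  3  3
 G  0  1  1  1  1  2  2  3  3  3
 T  0  1  1  2  2  2  2  3  4  4
 G  0  1  1  2  2  3  3  3  4  4
 C  0  1  1  2  2  3  4  4  4  5
 A  0  1  2  2  2  3  4  4  4  5
 T  0  1  2  3  3  3  4  4  5  5

5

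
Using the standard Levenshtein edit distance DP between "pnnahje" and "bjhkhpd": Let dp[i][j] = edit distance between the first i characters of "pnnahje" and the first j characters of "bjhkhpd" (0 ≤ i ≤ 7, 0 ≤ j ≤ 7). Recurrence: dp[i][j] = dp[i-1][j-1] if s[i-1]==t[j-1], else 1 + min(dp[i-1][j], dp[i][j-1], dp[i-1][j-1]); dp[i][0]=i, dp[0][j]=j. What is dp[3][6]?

   ''  b  j  h  k  h  p  d
''  0  1  2  3  4  5  6  7
 p  1  1  2  3  4  5  5  6
 n  2  2  2  3  4  5  6  6
 n  3  3  3  3  4  5  6  7
 a  4  4  4  4  4  5  6  7
 h  5  5  5  4  5  4  5  6
 j  6  6  5  5  5  5  5  6
 e  7  7  6  6  6  6  6  6

6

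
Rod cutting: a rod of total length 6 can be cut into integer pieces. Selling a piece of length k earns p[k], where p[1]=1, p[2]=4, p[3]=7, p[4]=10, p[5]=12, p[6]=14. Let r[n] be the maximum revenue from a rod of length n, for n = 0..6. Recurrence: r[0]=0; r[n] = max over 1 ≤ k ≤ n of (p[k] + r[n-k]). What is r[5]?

12

   n    0    1    2    3    4    5    6
r[n]    0    1    4    7   10   12   14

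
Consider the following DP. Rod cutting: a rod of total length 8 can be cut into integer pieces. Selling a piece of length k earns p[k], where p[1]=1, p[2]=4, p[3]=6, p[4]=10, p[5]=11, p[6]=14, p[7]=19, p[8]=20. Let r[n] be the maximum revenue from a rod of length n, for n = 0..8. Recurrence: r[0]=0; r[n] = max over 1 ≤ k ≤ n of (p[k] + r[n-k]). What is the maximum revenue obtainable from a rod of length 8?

20

   n    0    1    2    3    4    5    6    7    8
r[n]    0    1    4    6   10   11   14   19   20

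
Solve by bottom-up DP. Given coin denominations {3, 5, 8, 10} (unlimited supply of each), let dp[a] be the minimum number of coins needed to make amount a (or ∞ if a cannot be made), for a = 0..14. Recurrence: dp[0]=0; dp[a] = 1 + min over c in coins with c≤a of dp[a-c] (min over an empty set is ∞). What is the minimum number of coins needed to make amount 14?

3

 a  0  1  2  3  4  5  6  7  8  9 10 11 12 13 14
dp  0  -  -  1  -  1  2  -  1  3  1  2  4  2  3
(- denotes ∞ / unreachable)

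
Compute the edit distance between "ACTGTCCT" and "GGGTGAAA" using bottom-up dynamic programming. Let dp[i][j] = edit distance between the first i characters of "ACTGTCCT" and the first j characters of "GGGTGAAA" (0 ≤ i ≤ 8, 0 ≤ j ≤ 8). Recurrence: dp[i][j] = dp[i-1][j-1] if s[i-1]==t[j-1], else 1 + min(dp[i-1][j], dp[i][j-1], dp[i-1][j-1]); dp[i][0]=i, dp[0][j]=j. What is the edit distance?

7

   ''  G  G  G  T  G  A  A  A
''  0  1  2  3  4  5  6  7  8
 A  1  1  2  3  4  5  5  6  7
 C  2  2  2  3  4  5  6  6  7
 T  3  3  3  3  3  4  5  6  7
 G  4  3  3  3  4  3  4  5  6
 T  5  4  4  4  3  4  4  5  6
 C  6  5  5  5  4  4  5  5  6
 C  7  6  6  6  5  5  5  6  6
 T  8  7  7  7  6  6  6  6  7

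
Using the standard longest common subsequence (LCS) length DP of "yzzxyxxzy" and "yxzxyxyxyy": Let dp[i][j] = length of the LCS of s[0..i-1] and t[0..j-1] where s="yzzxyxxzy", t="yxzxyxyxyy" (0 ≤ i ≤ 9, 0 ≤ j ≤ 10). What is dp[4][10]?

   ''  y  x  z  x  y  x  y  x  y  y
''  0  0  0  0  0  0  0  0  0  0  0
 y  0  1  1  1  1  1  1  1  1  1  1
 z  0  1  1  2  2  2  2  2  2  2  2
 z  0  1  1  2  2  2  2  2  2  2  2
 x  0  1  2  2  3  3  3  3  3  3  3
 y  0  1  2  2  3  4  4  4  4  4  4
 x  0  1  2  2  3  4  5  5  5  5  5
 x  0  1  2  2  3  4  5  5  6  6  6
 z  0  1  2  3  3  4  5  5  6  6  6
 y  0  1  2  3  3  4  5  6  6  7  7

3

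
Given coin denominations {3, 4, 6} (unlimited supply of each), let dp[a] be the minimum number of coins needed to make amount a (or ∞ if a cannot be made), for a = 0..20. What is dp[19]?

4

 a  0  1  2  3  4  5  6  7  8  9 10 11 12 13 14 15 16 17 18 19 20
dp  0  -  -  1  1  -  1  2  2  2  2  3  2  3  3  3  3  4  3  4  4
(- denotes ∞ / unreachable)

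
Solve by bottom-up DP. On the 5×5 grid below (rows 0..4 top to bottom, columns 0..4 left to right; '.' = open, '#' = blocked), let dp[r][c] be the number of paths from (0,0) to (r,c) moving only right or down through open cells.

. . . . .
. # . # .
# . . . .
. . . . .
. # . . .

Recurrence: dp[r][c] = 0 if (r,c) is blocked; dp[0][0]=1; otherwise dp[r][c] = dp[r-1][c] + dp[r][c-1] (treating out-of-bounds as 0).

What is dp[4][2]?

1

r\c   0   1   2   3   4
  0   1   1   1   1   1
  1   1   0   1   0   1
  2   0   0   1   1   2
  3   0   0   1   2   4
  4   0   0   1   3   7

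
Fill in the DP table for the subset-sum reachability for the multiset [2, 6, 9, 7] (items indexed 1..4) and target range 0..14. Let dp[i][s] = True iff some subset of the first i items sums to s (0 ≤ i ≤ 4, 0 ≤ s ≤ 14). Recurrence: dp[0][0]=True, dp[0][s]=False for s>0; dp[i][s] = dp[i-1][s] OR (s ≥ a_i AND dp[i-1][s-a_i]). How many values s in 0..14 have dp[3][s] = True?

i\s   0   1   2   3   4   5   6   7   8   9  10  11  12  13  14
  0   T   F   F   F   F   F   F   F   F   F   F   F   F   F   F
  1   T   F   T   F   F   F   F   F   F   F   F   F   F   F   F
  2   T   F   T   F   F   F   T   F   T   F   F   F   F   F   F
  3   T   F   T   F   F   F   T   F   T   T   F   T   F   F   F
  4   T   F   T   F   F   F   T   T   T   T   F   T   F   T   F

6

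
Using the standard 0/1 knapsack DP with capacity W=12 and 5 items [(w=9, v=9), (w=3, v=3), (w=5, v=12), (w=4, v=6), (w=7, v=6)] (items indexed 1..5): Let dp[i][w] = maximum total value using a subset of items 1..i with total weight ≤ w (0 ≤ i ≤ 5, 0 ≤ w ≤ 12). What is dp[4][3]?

3

i\w   0   1   2   3   4   5   6   7   8   9  10  11  12
  0   0   0   0   0   0   0   0   0   0   0   0   0   0
  1   0   0   0   0   0   0   0   0   0   9   9   9   9
  2   0   0   0   3   3   3   3   3   3   9   9   9  12
  3   0   0   0   3   3  12  12  12  15  15  15  15  15
  4   0   0   0   3   6  12  12  12  15  18  18  18  21
  5   0   0   0   3   6  12  12  12  15  18  18  18  21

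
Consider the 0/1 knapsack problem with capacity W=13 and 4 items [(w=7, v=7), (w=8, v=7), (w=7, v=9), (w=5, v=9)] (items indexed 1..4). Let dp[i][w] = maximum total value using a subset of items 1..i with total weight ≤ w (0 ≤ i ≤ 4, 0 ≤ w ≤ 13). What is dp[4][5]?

9

i\w   0   1   2   3   4   5   6   7   8   9  10  11  12  13
  0   0   0   0   0   0   0   0   0   0   0   0   0   0   0
  1   0   0   0   0   0   0   0   7   7   7   7   7   7   7
  2   0   0   0   0   0   0   0   7   7   7   7   7   7   7
  3   0   0   0   0   0   0   0   9   9   9   9   9   9   9
  4   0   0   0   0   0   9   9   9   9   9   9   9  18  18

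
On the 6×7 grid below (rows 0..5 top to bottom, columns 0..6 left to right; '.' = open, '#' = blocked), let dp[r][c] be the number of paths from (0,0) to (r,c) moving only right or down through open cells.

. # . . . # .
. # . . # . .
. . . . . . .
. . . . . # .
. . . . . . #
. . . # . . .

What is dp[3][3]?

r\c   0   1   2   3   4   5   6
  0   1   0   0   0   0   0   0
  1   1   0   0   0   0   0   0
  2   1   1   1   1   1   1   1
  3   1   2   3   4   5   0   1
  4   1   3   6  10  15  15   0
  5   1   4  10   0  15  30  30

4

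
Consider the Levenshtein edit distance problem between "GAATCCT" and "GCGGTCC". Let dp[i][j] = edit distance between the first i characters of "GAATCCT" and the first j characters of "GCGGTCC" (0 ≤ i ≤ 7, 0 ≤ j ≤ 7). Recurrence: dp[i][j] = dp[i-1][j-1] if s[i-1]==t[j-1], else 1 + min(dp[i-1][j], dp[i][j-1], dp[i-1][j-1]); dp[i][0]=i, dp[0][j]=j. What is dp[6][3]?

4

   ''  G  C  G  G  T  C  C
''  0  1  2  3  4  5  6  7
 G  1  0  1  2  3  4  5  6
 A  2  1  1  2  3  4  5  6
 A  3  2  2  2  3  4  5  6
 T  4  3  3  3  3  3  4  5
 C  5  4  3  4  4  4  3  4
 C  6  5  4  4  5  5  4  3
 T  7  6  5  5  5  5  5  4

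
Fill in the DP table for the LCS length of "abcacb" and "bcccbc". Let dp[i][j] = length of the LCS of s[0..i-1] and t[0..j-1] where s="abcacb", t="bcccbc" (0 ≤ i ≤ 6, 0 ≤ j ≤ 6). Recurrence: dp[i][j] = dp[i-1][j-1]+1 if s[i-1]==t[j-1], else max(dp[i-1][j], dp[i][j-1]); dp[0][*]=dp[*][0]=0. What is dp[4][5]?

2

   ''  b  c  c  c  b  c
''  0  0  0  0  0  0  0
 a  0  0  0  0  0  0  0
 b  0  1  1  1  1  1  1
 c  0  1  2  2  2  2  2
 a  0  1  2  2  2  2  2
 c  0  1  2  3  3  3  3
 b  0  1  2  3  3  4  4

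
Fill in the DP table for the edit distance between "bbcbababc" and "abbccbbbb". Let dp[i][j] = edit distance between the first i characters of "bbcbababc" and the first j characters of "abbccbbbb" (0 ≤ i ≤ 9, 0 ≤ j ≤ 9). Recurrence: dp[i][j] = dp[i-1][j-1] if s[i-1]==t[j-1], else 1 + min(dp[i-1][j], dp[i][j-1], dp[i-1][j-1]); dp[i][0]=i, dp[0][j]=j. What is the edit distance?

   ''  a  b  b  c  c  b  b  b  b
''  0  1  2  3  4  5  6  7  8  9
 b  1  1  1  2  3  4  5  6  7  8
 b  2  2  1  1  2  3  4  5  6  7
 c  3  3  2  2  1  2  3  4  5  6
 b  4  4  3  2  2  2  2  3  4  5
 a  5  4  4  3  3  3  3  3  4  5
 b  6  5  4  4  4  4  3  3  3  4
 a  7  6  5  5  5  5  4  4  4  4
 b  8  7  6  5  6  6  5  4  4  4
 c  9  8  7  6  5  6  6  5  5  5

5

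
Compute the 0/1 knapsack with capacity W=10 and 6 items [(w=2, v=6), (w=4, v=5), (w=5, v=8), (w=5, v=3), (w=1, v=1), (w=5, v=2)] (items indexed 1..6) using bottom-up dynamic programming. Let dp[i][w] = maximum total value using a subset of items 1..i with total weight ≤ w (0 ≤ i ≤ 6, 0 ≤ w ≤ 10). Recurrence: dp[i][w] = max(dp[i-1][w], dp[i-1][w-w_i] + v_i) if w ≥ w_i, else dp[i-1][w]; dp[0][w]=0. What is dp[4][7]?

14

i\w   0   1   2   3   4   5   6   7   8   9  10
  0   0   0   0   0   0   0   0   0   0   0   0
  1   0   0   6   6   6   6   6   6   6   6   6
  2   0   0   6   6   6   6  11  11  11  11  11
  3   0   0   6   6   6   8  11  14  14  14  14
  4   0   0   6   6   6   8  11  14  14  14  14
  5   0   1   6   7   7   8  11  14  15  15  15
  6   0   1   6   7   7   8  11  14  15  15  15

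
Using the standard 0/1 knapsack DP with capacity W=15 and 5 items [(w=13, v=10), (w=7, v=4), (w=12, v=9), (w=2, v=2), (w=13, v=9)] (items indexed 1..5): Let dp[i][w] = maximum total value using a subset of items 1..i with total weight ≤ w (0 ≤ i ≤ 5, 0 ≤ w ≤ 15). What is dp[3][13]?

10

i\w   0   1   2   3   4   5   6   7   8   9  10  11  12  13  14  15
  0   0   0   0   0   0   0   0   0   0   0   0   0   0   0   0   0
  1   0   0   0   0   0   0   0   0   0   0   0   0   0  10  10  10
  2   0   0   0   0   0   0   0   4   4   4   4   4   4  10  10  10
  3   0   0   0   0   0   0   0   4   4   4   4   4   9  10  10  10
  4   0   0   2   2   2   2   2   4   4   6   6   6   9  10  11  12
  5   0   0   2   2   2   2   2   4   4   6   6   6   9  10  11  12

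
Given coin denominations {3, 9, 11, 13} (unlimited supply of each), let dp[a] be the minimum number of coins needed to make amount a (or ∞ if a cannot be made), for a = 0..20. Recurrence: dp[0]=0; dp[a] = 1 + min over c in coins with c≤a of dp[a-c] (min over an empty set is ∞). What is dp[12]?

 a  0  1  2  3  4  5  6  7  8  9 10 11 12 13 14 15 16 17 18 19 20
dp  0  -  -  1  -  -  2  -  -  1  -  1  2  1  2  3  2  3  2  3  2
(- denotes ∞ / unreachable)

2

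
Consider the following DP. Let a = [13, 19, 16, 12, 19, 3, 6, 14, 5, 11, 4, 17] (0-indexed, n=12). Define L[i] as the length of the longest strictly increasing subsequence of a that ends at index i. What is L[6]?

   i    0    1    2    3    4    5    6    7    8    9   10   11
a[i]   13   19   16   12   19    3    6   14    5   11    4   17
L[i]    1    2    2    1    3    1    2    3    2    3    2    4

2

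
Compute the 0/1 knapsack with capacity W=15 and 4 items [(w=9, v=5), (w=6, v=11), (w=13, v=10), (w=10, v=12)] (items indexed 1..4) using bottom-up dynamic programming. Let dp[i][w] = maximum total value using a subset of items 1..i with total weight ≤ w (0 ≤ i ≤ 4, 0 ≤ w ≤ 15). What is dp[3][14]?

11

i\w   0   1   2   3   4   5   6   7   8   9  10  11  12  13  14  15
  0   0   0   0   0   0   0   0   0   0   0   0   0   0   0   0   0
  1   0   0   0   0   0   0   0   0   0   5   5   5   5   5   5   5
  2   0   0   0   0   0   0  11  11  11  11  11  11  11  11  11  16
  3   0   0   0   0   0   0  11  11  11  11  11  11  11  11  11  16
  4   0   0   0   0   0   0  11  11  11  11  12  12  12  12  12  16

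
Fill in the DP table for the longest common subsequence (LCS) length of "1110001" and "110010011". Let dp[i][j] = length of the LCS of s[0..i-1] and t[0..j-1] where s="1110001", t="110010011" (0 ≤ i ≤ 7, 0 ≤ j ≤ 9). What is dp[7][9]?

6

   ''  1  1  0  0  1  0  0  1  1
''  0  0  0  0  0  0  0  0  0  0
 1  0  1  1  1  1  1  1  1  1  1
 1  0  1  2  2  2  2  2  2  2  2
 1  0  1  2  2  2  3  3  3  3  3
 0  0  1  2  3  3  3  4  4  4  4
 0  0  1  2  3  4  4  4  5  5  5
 0  0  1  2  3  4  4  5  5  5  5
 1  0  1  2  3  4  5  5  5  6  6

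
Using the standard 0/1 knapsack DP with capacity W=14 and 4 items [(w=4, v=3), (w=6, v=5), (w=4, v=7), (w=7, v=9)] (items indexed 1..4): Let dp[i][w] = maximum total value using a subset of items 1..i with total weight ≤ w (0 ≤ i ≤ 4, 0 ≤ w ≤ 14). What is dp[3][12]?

i\w   0   1   2   3   4   5   6   7   8   9  10  11  12  13  14
  0   0   0   0   0   0   0   0   0   0   0   0   0   0   0   0
  1   0   0   0   0   3   3   3   3   3   3   3   3   3   3   3
  2   0   0   0   0   3   3   5   5   5   5   8   8   8   8   8
  3   0   0   0   0   7   7   7   7  10  10  12  12  12  12  15
  4   0   0   0   0   7   7   7   9  10  10  12  16  16  16  16

12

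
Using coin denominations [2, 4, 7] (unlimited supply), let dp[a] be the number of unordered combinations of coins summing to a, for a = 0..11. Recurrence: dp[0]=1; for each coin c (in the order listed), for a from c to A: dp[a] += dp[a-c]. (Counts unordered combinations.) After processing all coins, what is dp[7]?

1

after  coin     0     1     2     3     4     5     6     7     8     9    10    11
          2     1     0     1     0     1     0     1     0     1     0     1     0
          4     1     0     1     0     2     0     2     0     3     0     3     0
          7     1     0     1     0     2     0     2     1     3     1     3     2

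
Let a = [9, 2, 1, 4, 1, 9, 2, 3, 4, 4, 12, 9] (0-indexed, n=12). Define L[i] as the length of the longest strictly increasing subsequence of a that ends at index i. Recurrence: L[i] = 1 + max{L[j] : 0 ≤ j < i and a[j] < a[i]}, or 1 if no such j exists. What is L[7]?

3

   i    0    1    2    3    4    5    6    7    8    9   10   11
a[i]    9    2    1    4    1    9    2    3    4    4   12    9
L[i]    1    1    1    2    1    3    2    3    4    4    5    5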